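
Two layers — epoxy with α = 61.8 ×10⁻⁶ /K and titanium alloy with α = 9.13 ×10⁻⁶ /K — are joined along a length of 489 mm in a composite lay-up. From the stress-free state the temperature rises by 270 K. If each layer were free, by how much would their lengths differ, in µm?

Δα = |61.8 − 9.13|×10⁻⁶/K = 52.7×10⁻⁶/K.
ΔL_mismatch = Δα·L·ΔT = 52.7×10⁻⁶ × 489.0 mm × 270.0 K = 6950 µm.

6950 µm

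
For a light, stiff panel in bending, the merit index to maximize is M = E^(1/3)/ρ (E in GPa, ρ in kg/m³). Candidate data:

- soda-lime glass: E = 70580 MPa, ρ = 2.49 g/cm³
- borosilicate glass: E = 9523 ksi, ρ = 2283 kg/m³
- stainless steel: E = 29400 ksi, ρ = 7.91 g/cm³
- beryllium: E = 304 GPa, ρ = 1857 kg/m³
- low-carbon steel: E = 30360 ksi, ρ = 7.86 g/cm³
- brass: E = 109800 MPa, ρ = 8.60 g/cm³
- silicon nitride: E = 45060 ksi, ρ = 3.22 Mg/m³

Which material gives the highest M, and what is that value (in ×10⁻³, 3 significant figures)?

beryllium, M = 3.62×10⁻³

Normalizing units and computing the index:
  soda-lime glass: E = 70.58 GPa, ρ = 2490 kg/m³
  borosilicate glass: E = 65.66 GPa, ρ = 2283 kg/m³
  stainless steel: E = 202.7 GPa, ρ = 7910 kg/m³
  beryllium: E = 304.0 GPa, ρ = 1857 kg/m³
  low-carbon steel: E = 209.3 GPa, ρ = 7860 kg/m³
  brass: E = 109.8 GPa, ρ = 8600 kg/m³
  silicon nitride: E = 310.7 GPa, ρ = 3220 kg/m³
  beryllium: M = 3.62×10⁻³
  silicon nitride: M = 2.10×10⁻³
  borosilicate glass: M = 1.77×10⁻³
  soda-lime glass: M = 1.66×10⁻³
  low-carbon steel: M = 0.755×10⁻³
  stainless steel: M = 0.743×10⁻³
  brass: M = 0.557×10⁻³
Highest index: beryllium.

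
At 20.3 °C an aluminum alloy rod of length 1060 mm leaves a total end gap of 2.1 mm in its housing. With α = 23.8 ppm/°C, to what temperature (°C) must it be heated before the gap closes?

104 °C

α·L₀·ΔT = 2.1 mm ⇒ ΔT = 2.1 / (23.8×10⁻⁶ × 1060.0) = 83.24 K.
T = 20.3 + 83.24 = 103.5 °C.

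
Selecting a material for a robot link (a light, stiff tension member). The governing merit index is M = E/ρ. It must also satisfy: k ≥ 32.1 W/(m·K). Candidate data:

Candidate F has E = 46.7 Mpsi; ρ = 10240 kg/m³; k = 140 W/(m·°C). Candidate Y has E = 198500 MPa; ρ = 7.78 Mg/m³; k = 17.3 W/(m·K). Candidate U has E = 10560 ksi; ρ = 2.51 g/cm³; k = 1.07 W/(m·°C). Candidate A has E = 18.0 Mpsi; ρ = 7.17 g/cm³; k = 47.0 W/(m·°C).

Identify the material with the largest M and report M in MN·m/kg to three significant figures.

Screen on constraints: k ≥ 32.1 W/(m·K). Survivors: candidate F, candidate A.
Putting every candidate on a common basis:
  candidate F: E = 322.0 GPa, ρ = 10240 kg/m³
  candidate A: E = 124.1 GPa, ρ = 7170 kg/m³
  candidate F: M = 31.4 MN·m/kg
  candidate A: M = 17.3 MN·m/kg
Candidate F has the largest M.

candidate F, M = 31.4 MN·m/kg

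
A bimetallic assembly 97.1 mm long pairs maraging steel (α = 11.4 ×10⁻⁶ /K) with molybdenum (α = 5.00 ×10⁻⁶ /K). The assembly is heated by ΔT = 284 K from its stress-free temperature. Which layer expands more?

maraging steel

α(maraging steel) = 11.4×10⁻⁶/K vs α(molybdenum) = 5.00×10⁻⁶/K.
Higher α expands more for the same ΔT: maraging steel.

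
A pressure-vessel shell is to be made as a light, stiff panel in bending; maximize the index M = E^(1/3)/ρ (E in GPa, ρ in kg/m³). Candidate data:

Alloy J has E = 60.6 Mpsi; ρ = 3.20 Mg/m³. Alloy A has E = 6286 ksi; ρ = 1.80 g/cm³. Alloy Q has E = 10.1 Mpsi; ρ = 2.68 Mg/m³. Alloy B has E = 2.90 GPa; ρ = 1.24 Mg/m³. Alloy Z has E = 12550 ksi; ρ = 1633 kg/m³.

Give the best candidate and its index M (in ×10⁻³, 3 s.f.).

alloy Z, M = 2.71×10⁻³

After converting to SI:
  alloy J: E = 417.8 GPa, ρ = 3200 kg/m³
  alloy A: E = 43.34 GPa, ρ = 1800 kg/m³
  alloy Q: E = 69.64 GPa, ρ = 2680 kg/m³
  alloy B: E = 2.900 GPa, ρ = 1240 kg/m³
  alloy Z: E = 86.53 GPa, ρ = 1633 kg/m³
  alloy Z: M = 2.71×10⁻³
  alloy J: M = 2.34×10⁻³
  alloy A: M = 1.95×10⁻³
  alloy Q: M = 1.54×10⁻³
  alloy B: M = 1.15×10⁻³
The maximum is for alloy Z.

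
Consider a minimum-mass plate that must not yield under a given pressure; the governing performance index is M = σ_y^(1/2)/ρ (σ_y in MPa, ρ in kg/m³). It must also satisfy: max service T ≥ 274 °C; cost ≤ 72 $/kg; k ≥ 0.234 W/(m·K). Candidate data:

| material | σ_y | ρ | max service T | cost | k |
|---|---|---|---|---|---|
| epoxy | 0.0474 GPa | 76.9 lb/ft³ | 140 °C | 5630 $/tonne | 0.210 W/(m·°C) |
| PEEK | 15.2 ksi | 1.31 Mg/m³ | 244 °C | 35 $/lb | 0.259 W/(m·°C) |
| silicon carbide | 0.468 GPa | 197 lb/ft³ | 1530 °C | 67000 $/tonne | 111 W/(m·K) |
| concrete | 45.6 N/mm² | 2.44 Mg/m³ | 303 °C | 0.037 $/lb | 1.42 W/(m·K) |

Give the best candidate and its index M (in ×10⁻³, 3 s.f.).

Screen on constraints: max service T ≥ 274 °C; cost ≤ 72 $/kg; k ≥ 0.234 W/(m·K). Survivors: silicon carbide, concrete.
Convert each candidate to consistent units, then evaluate M:
  silicon carbide: σ_y = 468.0 MPa, ρ = 3156 kg/m³
  concrete: σ_y = 45.60 MPa, ρ = 2440 kg/m³
  silicon carbide: M = 6.86×10⁻³
  concrete: M = 2.77×10⁻³
Silicon carbide ranks first.

silicon carbide, M = 6.86×10⁻³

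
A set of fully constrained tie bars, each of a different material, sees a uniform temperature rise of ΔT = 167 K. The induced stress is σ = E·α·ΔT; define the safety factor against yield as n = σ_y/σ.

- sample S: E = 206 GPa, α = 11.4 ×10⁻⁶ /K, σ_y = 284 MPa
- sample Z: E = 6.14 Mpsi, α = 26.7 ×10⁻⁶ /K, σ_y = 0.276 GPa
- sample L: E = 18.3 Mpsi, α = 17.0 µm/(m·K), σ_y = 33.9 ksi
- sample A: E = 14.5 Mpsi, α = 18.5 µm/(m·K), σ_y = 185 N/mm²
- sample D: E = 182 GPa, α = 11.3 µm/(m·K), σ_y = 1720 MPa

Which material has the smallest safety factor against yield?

sample A

Converting E to GPa, α to ×10⁻⁶/K, σ_y to MPa, then σ and n for each:
  sample S: E = 206.0, α = 11.4, σ_y = 284.0 → σ = 392 MPa, n = 0.724
  sample Z: E = 42.33, α = 26.7, σ_y = 276.0 → σ = 189 MPa, n = 1.46
  sample L: E = 126.2, α = 17.0, σ_y = 233.7 → σ = 358 MPa, n = 0.653
  sample A: E = 99.97, α = 18.5, σ_y = 185.0 → σ = 309 MPa, n = 0.599
  sample D: E = 182.0, α = 11.3, σ_y = 1720 → σ = 343 MPa, n = 5.01
Sample A has the lowest safety factor, n = 0.599.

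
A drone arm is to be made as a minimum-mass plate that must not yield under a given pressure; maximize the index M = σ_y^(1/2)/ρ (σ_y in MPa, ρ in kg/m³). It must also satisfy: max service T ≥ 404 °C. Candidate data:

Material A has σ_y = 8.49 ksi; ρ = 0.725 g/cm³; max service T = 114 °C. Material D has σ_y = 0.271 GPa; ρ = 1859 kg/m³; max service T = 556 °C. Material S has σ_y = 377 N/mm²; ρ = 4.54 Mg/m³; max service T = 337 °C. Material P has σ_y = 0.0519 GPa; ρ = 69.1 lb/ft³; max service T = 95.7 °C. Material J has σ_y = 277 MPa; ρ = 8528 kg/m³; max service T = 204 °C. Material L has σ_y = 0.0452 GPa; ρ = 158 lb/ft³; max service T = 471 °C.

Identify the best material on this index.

Screen on constraints: max service T ≥ 404 °C. Survivors: material D, material L.
Putting every candidate on a common basis:
  material D: σ_y = 271.0 MPa, ρ = 1859 kg/m³
  material L: σ_y = 45.20 MPa, ρ = 2531 kg/m³
  material D: M = 8.86×10⁻³
  material L: M = 2.66×10⁻³
Material D ranks first.

material D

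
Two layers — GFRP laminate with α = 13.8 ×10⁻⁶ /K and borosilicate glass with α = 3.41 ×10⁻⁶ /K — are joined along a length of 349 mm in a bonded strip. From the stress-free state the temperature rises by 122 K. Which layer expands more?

α(GFRP laminate) = 13.8×10⁻⁶/K vs α(borosilicate glass) = 3.41×10⁻⁶/K.
Higher α expands more for the same ΔT: GFRP laminate.

GFRP laminate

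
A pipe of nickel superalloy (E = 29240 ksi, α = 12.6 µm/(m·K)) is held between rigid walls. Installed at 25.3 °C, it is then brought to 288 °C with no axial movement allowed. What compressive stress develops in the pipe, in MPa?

E = 29240 ksi = 201.6 GPa.
ΔT = 262.7 K. Constrained thermal stress σ = E·α·ΔT = 201.6×10³ MPa × 12.6×10⁻⁶ × 262.7 = 667 MPa (compressive).

667 MPa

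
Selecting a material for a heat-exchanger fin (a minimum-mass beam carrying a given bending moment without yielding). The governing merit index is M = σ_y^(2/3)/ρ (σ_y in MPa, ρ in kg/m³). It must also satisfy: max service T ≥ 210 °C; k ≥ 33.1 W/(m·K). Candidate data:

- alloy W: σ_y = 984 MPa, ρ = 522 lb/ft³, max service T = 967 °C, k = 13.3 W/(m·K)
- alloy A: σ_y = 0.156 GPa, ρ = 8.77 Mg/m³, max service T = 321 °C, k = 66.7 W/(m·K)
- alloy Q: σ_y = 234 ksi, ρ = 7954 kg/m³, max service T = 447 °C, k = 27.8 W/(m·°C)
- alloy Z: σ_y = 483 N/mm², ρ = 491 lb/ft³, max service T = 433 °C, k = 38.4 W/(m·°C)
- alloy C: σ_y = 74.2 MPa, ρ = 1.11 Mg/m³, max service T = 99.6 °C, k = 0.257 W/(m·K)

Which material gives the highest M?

Screen on constraints: max service T ≥ 210 °C; k ≥ 33.1 W/(m·K). Survivors: alloy A, alloy Z.
After converting to SI:
  alloy A: σ_y = 156.0 MPa, ρ = 8770 kg/m³
  alloy Z: σ_y = 483.0 MPa, ρ = 7865 kg/m³
  alloy Z: M = 7.83×10⁻³
  alloy A: M = 3.30×10⁻³
Highest index: alloy Z.

alloy Z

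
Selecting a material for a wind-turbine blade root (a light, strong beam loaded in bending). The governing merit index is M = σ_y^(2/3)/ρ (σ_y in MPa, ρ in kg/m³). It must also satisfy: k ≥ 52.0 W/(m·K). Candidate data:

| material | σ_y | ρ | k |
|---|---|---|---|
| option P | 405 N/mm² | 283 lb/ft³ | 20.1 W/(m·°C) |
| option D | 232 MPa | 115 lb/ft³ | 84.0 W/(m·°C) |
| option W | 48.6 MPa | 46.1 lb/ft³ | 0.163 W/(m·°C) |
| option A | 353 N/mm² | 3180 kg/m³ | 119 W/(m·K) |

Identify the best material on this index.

Screen on constraints: k ≥ 52.0 W/(m·K). Survivors: option D, option A.
Convert each candidate to consistent units, then evaluate M:
  option D: σ_y = 232.0 MPa, ρ = 1842 kg/m³
  option A: σ_y = 353.0 MPa, ρ = 3180 kg/m³
  option D: M = 20.5×10⁻³
  option A: M = 15.7×10⁻³
Option D ranks first.

option D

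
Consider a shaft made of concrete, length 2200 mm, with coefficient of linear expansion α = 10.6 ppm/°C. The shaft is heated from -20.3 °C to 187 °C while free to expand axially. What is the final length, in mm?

2204.8 mm

ΔT = 187 − (-20.3) = 207.3 K.
ΔL = α·L₀·ΔT = 10.6×10⁻⁶ × 2200 mm × 207.3 K = 4.83 mm.
L = L₀ + ΔL = 2200 + 4.83 = 2204.8 mm.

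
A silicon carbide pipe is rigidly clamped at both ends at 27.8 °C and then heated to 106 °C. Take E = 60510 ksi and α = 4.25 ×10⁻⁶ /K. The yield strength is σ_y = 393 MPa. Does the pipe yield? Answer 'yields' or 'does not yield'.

E = 60510 ksi = 417.2 GPa.
ΔT = 78.20 K. Constrained thermal stress σ = E·α·ΔT = 417.2×10³ MPa × 4.25×10⁻⁶ × 78.20 = 139 MPa (compressive).
Compare to σ_y = 393 MPa: σ < σ_y, so it does not yield.

does not yield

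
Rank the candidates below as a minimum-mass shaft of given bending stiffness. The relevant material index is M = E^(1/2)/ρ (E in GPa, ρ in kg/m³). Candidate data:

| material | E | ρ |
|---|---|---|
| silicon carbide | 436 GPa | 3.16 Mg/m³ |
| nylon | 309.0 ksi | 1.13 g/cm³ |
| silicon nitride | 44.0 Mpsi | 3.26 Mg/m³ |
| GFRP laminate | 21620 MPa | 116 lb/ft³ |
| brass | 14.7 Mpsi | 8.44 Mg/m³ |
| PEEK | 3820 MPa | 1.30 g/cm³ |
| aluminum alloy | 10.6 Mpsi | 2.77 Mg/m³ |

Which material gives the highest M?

silicon carbide

After converting to SI:
  silicon carbide: E = 436.0 GPa, ρ = 3160 kg/m³
  nylon: E = 2.130 GPa, ρ = 1130 kg/m³
  silicon nitride: E = 303.4 GPa, ρ = 3260 kg/m³
  GFRP laminate: E = 21.62 GPa, ρ = 1858 kg/m³
  brass: E = 101.4 GPa, ρ = 8440 kg/m³
  PEEK: E = 3.820 GPa, ρ = 1300 kg/m³
  aluminum alloy: E = 73.08 GPa, ρ = 2770 kg/m³
  silicon carbide: M = 6.61×10⁻³
  silicon nitride: M = 5.34×10⁻³
  aluminum alloy: M = 3.09×10⁻³
  GFRP laminate: M = 2.50×10⁻³
  PEEK: M = 1.50×10⁻³
  nylon: M = 1.29×10⁻³
  brass: M = 1.19×10⁻³
The maximum is for silicon carbide.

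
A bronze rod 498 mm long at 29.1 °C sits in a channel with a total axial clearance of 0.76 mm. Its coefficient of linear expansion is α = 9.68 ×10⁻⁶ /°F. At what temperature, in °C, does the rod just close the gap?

α = 9.68×10⁻⁶/°F × 9/5 = 17.4×10⁻⁶/K.
α·L₀·ΔT = 0.76 mm ⇒ ΔT = 0.76 / (17.4×10⁻⁶ × 498.0) = 87.59 K.
T = 29.1 + 87.59 = 116.7 °C.

117 °C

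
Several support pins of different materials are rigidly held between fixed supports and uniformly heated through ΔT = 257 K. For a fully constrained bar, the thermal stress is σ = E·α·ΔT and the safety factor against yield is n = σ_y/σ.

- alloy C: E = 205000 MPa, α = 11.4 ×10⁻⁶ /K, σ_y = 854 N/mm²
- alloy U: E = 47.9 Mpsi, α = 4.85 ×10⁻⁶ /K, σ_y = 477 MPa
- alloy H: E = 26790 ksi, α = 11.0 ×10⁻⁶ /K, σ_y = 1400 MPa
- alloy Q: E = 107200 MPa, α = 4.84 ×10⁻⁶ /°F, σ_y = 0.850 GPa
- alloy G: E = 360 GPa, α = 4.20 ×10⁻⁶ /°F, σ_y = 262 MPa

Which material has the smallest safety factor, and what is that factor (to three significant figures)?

alloy G, n = 0.375

Per material, after unit conversion:
  alloy C: E = 205.0, α = 11.4, σ_y = 854.0 → σ = 601 MPa, n = 1.42
  alloy U: E = 330.3, α = 4.85, σ_y = 477.0 → σ = 412 MPa, n = 1.16
  alloy H: E = 184.7, α = 11.0, σ_y = 1400 → σ = 522 MPa, n = 2.68
  alloy Q: E = 107.2, α = 8.71, σ_y = 850.0 → σ = 240 MPa, n = 3.54
  alloy G: E = 360.0, α = 7.56, σ_y = 262.0 → σ = 699 MPa, n = 0.375
Smallest n: alloy G with n = 0.375.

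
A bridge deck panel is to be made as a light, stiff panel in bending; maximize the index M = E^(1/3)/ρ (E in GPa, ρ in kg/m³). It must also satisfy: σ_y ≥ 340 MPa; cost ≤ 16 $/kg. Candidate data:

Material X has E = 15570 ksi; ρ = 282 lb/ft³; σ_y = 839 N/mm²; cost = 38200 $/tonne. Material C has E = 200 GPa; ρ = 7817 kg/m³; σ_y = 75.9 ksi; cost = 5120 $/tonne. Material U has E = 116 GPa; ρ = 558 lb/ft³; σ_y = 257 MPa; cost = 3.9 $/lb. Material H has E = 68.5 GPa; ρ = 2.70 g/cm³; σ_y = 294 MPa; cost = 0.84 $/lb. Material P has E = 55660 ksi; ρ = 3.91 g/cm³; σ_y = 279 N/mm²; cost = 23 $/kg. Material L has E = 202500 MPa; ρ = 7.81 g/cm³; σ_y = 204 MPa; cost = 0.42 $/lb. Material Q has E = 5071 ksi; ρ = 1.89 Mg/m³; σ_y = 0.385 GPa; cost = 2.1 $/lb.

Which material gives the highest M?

Screen on constraints: σ_y ≥ 340 MPa; cost ≤ 16 $/kg. Survivors: material C, material Q.
Convert each candidate to consistent units, then evaluate M:
  material C: E = 200.0 GPa, ρ = 7817 kg/m³
  material Q: E = 34.96 GPa, ρ = 1890 kg/m³
  material Q: M = 1.73×10⁻³
  material C: M = 0.748×10⁻³
The maximum is for material Q.

material Q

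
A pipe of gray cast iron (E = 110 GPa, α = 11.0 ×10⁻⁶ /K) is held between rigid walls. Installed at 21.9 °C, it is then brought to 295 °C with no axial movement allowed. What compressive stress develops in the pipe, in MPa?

330 MPa

ΔT = 273.1 K. Constrained thermal stress σ = E·α·ΔT = 110.0×10³ MPa × 11.0×10⁻⁶ × 273.1 = 330 MPa (compressive).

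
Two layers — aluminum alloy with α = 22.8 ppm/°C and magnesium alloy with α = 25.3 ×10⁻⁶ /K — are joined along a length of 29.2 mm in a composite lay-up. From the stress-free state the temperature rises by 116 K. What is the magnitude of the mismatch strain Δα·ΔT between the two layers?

Δα = |22.8 − 25.3|×10⁻⁶/K = 2.50×10⁻⁶/K.
Mismatch strain = Δα·ΔT = 2.50×10⁻⁶ × 116.0 = 2.90×10⁻⁴.

2.90×10⁻⁴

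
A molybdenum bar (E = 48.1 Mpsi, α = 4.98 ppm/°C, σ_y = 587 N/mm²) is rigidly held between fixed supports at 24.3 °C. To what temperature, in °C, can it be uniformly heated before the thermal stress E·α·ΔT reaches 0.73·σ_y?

E = 48.1 Mpsi = 331.6 GPa.
σ_y = 587 N/mm² = 587.0 MPa.
E·α·ΔT = 428.5 MPa ⇒ ΔT = 428.5 / (331.6×10³ × 4.98×10⁻⁶) = 259.5 K.
T = 24.3 + 259.5 = 283.8 °C.

284 °C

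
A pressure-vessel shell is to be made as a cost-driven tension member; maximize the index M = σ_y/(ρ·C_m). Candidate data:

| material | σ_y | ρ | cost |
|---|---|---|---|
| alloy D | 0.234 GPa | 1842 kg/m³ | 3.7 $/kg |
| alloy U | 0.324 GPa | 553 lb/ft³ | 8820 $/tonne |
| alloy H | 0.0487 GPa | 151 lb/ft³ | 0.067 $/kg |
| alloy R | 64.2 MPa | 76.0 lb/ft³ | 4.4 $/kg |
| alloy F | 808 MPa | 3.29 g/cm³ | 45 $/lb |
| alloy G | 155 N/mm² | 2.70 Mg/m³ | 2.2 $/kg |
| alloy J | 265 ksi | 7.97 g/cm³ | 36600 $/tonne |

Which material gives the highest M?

alloy H

In SI units:
  alloy D: σ_y = 234.0 MPa, ρ = 1842 kg/m³, cost = 3.700 $/kg
  alloy U: σ_y = 324.0 MPa, ρ = 8858 kg/m³, cost = 8.820 $/kg
  alloy H: σ_y = 48.70 MPa, ρ = 2419 kg/m³, cost = 0.06700 $/kg
  alloy R: σ_y = 64.20 MPa, ρ = 1217 kg/m³, cost = 4.400 $/kg
  alloy F: σ_y = 808.0 MPa, ρ = 3290 kg/m³, cost = 99.21 $/kg
  alloy G: σ_y = 155.0 MPa, ρ = 2700 kg/m³, cost = 2.200 $/kg
  alloy J: σ_y = 1827 MPa, ρ = 7970 kg/m³, cost = 36.60 $/kg
  alloy H: M = 301 kN·m per $
  alloy D: M = 34.3 kN·m per $
  alloy G: M = 26.1 kN·m per $
  alloy R: M = 12.0 kN·m per $
  alloy J: M = 6.26 kN·m per $
  alloy U: M = 4.15 kN·m per $
  alloy F: M = 2.48 kN·m per $
Highest index: alloy H.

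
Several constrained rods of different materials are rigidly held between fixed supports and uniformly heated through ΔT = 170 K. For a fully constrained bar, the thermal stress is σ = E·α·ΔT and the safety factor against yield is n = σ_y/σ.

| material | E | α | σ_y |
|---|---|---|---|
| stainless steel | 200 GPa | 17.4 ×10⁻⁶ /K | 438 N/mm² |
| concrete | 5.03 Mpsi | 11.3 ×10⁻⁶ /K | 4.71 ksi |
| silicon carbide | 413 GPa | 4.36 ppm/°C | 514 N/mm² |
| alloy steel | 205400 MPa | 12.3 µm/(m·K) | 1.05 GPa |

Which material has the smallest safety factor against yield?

In consistent units (E in GPa, α in ×10⁻⁶/K, σ_y in MPa):
  stainless steel: E = 200.0, α = 17.4, σ_y = 438.0 → σ = 592 MPa, n = 0.740
  concrete: E = 34.68, α = 11.3, σ_y = 32.47 → σ = 66.6 MPa, n = 0.487
  silicon carbide: E = 413.0, α = 4.36, σ_y = 514.0 → σ = 306 MPa, n = 1.68
  alloy steel: E = 205.4, α = 12.3, σ_y = 1050 → σ = 429 MPa, n = 2.44
Concrete has the lowest safety factor, n = 0.487.

concrete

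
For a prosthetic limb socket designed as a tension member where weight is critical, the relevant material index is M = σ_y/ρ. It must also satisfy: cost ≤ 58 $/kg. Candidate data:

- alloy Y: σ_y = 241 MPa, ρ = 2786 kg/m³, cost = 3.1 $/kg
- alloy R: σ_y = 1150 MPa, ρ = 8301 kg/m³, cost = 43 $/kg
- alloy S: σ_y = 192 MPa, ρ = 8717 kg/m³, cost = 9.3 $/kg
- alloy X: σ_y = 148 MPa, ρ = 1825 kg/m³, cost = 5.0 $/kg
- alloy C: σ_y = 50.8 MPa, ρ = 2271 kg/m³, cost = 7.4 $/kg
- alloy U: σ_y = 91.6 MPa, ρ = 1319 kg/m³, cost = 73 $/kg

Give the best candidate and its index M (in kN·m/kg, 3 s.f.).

alloy R, M = 139 kN·m/kg

Screen on constraints: cost ≤ 58 $/kg. Survivors: alloy Y, alloy R, alloy S, alloy X, alloy C.
Evaluate M for each candidate:
  alloy R: M = 139 kN·m/kg
  alloy Y: M = 86.5 kN·m/kg
  alloy X: M = 81.1 kN·m/kg
  alloy C: M = 22.4 kN·m/kg
  alloy S: M = 22.0 kN·m/kg
The maximum is for alloy R.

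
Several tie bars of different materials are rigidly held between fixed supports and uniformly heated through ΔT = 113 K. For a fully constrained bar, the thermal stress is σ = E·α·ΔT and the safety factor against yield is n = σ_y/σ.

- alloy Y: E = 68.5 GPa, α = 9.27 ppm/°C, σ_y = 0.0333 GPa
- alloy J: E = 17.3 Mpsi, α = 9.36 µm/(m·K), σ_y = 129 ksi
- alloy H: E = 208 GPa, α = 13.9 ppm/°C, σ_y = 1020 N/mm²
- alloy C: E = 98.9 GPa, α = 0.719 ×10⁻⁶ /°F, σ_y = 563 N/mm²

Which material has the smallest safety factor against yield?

In consistent units (E in GPa, α in ×10⁻⁶/K, σ_y in MPa):
  alloy Y: E = 68.50, α = 9.27, σ_y = 33.30 → σ = 71.8 MPa, n = 0.464
  alloy J: E = 119.3, α = 9.36, σ_y = 889.4 → σ = 126 MPa, n = 7.05
  alloy H: E = 208.0, α = 13.9, σ_y = 1020 → σ = 327 MPa, n = 3.12
  alloy C: E = 98.90, α = 1.29, σ_y = 563.0 → σ = 14.5 MPa, n = 38.9
Alloy Y has the lowest safety factor, n = 0.464.

alloy Y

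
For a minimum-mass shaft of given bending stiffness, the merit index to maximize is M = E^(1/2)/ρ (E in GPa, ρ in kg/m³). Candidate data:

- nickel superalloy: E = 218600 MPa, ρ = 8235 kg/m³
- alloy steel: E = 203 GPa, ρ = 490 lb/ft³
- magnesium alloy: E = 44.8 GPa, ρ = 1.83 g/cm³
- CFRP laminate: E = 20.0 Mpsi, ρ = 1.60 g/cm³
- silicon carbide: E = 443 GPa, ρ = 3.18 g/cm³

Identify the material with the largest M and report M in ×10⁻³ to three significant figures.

CFRP laminate, M = 7.34×10⁻³

Convert each candidate to consistent units, then evaluate M:
  nickel superalloy: E = 218.6 GPa, ρ = 8235 kg/m³
  alloy steel: E = 203.0 GPa, ρ = 7849 kg/m³
  magnesium alloy: E = 44.80 GPa, ρ = 1830 kg/m³
  CFRP laminate: E = 137.9 GPa, ρ = 1600 kg/m³
  silicon carbide: E = 443.0 GPa, ρ = 3180 kg/m³
  CFRP laminate: M = 7.34×10⁻³
  silicon carbide: M = 6.62×10⁻³
  magnesium alloy: M = 3.66×10⁻³
  alloy steel: M = 1.82×10⁻³
  nickel superalloy: M = 1.80×10⁻³
CFRP laminate ranks first.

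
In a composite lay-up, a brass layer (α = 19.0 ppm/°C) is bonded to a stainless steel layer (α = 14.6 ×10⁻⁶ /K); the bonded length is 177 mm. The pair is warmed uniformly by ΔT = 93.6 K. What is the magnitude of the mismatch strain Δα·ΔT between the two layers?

Δα = |19.0 − 14.6|×10⁻⁶/K = 4.40×10⁻⁶/K.
Mismatch strain = Δα·ΔT = 4.40×10⁻⁶ × 93.6 = 4.12×10⁻⁴.

4.12×10⁻⁴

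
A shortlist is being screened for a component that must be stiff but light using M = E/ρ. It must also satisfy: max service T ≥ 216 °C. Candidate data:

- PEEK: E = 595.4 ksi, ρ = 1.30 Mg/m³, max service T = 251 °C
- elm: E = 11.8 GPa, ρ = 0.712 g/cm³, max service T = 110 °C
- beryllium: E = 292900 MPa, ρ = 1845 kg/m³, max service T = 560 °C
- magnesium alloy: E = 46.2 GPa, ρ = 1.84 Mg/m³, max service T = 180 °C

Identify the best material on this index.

Screen on constraints: max service T ≥ 216 °C. Survivors: PEEK, beryllium.
Putting every candidate on a common basis:
  PEEK: E = 4.105 GPa, ρ = 1300 kg/m³
  beryllium: E = 292.9 GPa, ρ = 1845 kg/m³
  beryllium: M = 159 MN·m/kg
  PEEK: M = 3.16 MN·m/kg
The maximum is for beryllium.

beryllium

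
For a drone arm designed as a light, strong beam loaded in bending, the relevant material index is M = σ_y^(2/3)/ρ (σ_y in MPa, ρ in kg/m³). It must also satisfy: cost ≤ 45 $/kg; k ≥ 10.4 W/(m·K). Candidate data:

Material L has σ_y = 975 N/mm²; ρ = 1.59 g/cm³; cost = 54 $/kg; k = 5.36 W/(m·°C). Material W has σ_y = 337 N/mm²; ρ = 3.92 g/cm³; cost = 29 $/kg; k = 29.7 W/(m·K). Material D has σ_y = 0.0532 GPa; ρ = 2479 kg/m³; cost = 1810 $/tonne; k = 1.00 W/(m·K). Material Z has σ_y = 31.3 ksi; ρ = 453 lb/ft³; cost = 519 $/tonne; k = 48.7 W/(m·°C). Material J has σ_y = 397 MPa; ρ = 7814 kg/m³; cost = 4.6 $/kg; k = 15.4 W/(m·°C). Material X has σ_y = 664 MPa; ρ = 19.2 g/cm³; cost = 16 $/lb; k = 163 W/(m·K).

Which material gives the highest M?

Screen on constraints: cost ≤ 45 $/kg; k ≥ 10.4 W/(m·K). Survivors: material W, material Z, material J, material X.
Putting every candidate on a common basis:
  material W: σ_y = 337.0 MPa, ρ = 3920 kg/m³
  material Z: σ_y = 215.8 MPa, ρ = 7256 kg/m³
  material J: σ_y = 397.0 MPa, ρ = 7814 kg/m³
  material X: σ_y = 664.0 MPa, ρ = 19200 kg/m³
  material W: M = 12.4×10⁻³
  material J: M = 6.91×10⁻³
  material Z: M = 4.96×10⁻³
  material X: M = 3.96×10⁻³
Material W has the largest M.

material W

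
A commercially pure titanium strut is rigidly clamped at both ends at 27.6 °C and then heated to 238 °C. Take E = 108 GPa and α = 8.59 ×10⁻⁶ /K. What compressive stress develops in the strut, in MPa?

ΔT = 210.4 K. Constrained thermal stress σ = E·α·ΔT = 108.0×10³ MPa × 8.59×10⁻⁶ × 210.4 = 195 MPa (compressive).

195 MPa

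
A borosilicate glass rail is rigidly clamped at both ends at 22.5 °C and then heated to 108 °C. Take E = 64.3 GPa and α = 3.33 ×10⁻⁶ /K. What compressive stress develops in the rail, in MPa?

18.3 MPa

ΔT = 85.50 K. Constrained thermal stress σ = E·α·ΔT = 64.30×10³ MPa × 3.33×10⁻⁶ × 85.50 = 18.3 MPa (compressive).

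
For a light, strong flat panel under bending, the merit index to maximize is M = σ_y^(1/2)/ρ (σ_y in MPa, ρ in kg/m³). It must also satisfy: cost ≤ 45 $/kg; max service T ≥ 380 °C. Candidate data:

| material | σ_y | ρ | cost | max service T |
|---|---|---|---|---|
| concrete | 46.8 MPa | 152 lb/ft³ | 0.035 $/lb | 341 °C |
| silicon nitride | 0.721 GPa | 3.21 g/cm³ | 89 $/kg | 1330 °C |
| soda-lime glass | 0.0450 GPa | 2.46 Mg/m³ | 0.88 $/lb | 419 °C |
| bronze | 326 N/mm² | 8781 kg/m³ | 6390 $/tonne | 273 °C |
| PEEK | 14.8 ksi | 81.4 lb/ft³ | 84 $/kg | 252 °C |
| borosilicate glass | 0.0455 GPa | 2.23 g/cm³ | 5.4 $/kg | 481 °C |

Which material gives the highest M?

borosilicate glass

Screen on constraints: cost ≤ 45 $/kg; max service T ≥ 380 °C. Survivors: soda-lime glass, borosilicate glass.
Putting every candidate on a common basis:
  soda-lime glass: σ_y = 45.00 MPa, ρ = 2460 kg/m³
  borosilicate glass: σ_y = 45.50 MPa, ρ = 2230 kg/m³
  borosilicate glass: M = 3.02×10⁻³
  soda-lime glass: M = 2.73×10⁻³
Highest index: borosilicate glass.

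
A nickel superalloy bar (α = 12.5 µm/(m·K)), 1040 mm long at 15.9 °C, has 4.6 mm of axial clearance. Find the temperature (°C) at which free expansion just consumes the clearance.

α·L₀·ΔT = 4.6 mm ⇒ ΔT = 4.6 / (12.5×10⁻⁶ × 1040.0) = 353.8 K.
T = 15.9 + 353.8 = 369.7 °C.

370 °C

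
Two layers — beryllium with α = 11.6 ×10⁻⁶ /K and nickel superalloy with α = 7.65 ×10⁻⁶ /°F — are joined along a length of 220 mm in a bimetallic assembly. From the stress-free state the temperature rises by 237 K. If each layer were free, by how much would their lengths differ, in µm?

nickel superalloy: α = 7.65×10⁻⁶/°F × 9/5 = 13.8×10⁻⁶/K.
Δα = |11.6 − 13.8|×10⁻⁶/K = 2.17×10⁻⁶/K.
ΔL_mismatch = Δα·L·ΔT = 2.17×10⁻⁶ × 220.0 mm × 237.0 K = 113 µm.

113 µm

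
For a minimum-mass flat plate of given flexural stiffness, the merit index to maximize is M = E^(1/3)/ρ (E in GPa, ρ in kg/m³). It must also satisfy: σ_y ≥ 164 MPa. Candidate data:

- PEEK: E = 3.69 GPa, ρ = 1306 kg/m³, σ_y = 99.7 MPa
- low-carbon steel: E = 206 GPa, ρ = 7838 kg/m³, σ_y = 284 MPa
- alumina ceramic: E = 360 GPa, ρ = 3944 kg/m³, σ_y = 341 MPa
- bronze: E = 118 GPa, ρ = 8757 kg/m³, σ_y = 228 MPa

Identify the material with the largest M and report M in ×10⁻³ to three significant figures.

alumina ceramic, M = 1.80×10⁻³

Screen on constraints: σ_y ≥ 164 MPa. Survivors: low-carbon steel, alumina ceramic, bronze.
Evaluate M for each candidate:
  alumina ceramic: M = 1.80×10⁻³
  low-carbon steel: M = 0.754×10⁻³
  bronze: M = 0.560×10⁻³
The maximum is for alumina ceramic.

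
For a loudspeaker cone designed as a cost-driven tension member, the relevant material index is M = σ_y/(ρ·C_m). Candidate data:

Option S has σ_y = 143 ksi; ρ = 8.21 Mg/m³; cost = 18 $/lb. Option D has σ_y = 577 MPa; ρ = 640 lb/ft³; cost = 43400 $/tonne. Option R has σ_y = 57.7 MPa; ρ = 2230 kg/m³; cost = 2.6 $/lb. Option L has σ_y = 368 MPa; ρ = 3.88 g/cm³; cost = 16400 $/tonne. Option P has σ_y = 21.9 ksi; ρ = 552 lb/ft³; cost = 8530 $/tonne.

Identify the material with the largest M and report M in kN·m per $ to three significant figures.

Convert each candidate to consistent units, then evaluate M:
  option S: σ_y = 986.0 MPa, ρ = 8210 kg/m³, cost = 39.68 $/kg
  option D: σ_y = 577.0 MPa, ρ = 10250 kg/m³, cost = 43.40 $/kg
  option R: σ_y = 57.70 MPa, ρ = 2230 kg/m³, cost = 5.732 $/kg
  option L: σ_y = 368.0 MPa, ρ = 3880 kg/m³, cost = 16.40 $/kg
  option P: σ_y = 151.0 MPa, ρ = 8842 kg/m³, cost = 8.530 $/kg
  option L: M = 5.78 kN·m per $
  option R: M = 4.51 kN·m per $
  option S: M = 3.03 kN·m per $
  option P: M = 2.00 kN·m per $
  option D: M = 1.30 kN·m per $
Option L has the largest M.

option L, M = 5.78 kN·m per $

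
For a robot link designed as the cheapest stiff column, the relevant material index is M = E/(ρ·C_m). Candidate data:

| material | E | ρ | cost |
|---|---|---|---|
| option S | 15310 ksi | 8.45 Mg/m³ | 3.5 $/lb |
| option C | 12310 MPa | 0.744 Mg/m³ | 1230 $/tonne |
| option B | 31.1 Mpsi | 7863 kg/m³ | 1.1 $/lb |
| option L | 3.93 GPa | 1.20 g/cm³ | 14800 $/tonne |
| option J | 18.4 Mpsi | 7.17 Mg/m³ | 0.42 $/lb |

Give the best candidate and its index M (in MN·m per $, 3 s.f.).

option J, M = 19.1 MN·m per $

After converting to SI:
  option S: E = 105.6 GPa, ρ = 8450 kg/m³, cost = 7.716 $/kg
  option C: E = 12.31 GPa, ρ = 744.0 kg/m³, cost = 1.230 $/kg
  option B: E = 214.4 GPa, ρ = 7863 kg/m³, cost = 2.425 $/kg
  option L: E = 3.930 GPa, ρ = 1200 kg/m³, cost = 14.80 $/kg
  option J: E = 126.9 GPa, ρ = 7170 kg/m³, cost = 0.9259 $/kg
  option J: M = 19.1 MN·m per $
  option C: M = 13.5 MN·m per $
  option B: M = 11.2 MN·m per $
  option S: M = 1.62 MN·m per $
  option L: M = 0.221 MN·m per $
Option J has the largest M.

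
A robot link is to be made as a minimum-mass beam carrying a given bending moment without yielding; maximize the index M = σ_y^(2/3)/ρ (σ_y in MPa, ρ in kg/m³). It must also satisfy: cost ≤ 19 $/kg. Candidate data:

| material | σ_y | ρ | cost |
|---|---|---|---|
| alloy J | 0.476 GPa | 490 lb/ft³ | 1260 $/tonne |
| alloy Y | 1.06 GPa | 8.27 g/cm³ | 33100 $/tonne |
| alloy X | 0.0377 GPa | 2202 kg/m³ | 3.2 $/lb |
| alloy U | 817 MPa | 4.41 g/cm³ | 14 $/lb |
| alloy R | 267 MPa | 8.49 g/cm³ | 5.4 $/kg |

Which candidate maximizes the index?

Screen on constraints: cost ≤ 19 $/kg. Survivors: alloy J, alloy X, alloy R.
Convert each candidate to consistent units, then evaluate M:
  alloy J: σ_y = 476.0 MPa, ρ = 7849 kg/m³
  alloy X: σ_y = 37.70 MPa, ρ = 2202 kg/m³
  alloy R: σ_y = 267.0 MPa, ρ = 8490 kg/m³
  alloy J: M = 7.77×10⁻³
  alloy X: M = 5.11×10⁻³
  alloy R: M = 4.88×10⁻³
Highest index: alloy J.

alloy J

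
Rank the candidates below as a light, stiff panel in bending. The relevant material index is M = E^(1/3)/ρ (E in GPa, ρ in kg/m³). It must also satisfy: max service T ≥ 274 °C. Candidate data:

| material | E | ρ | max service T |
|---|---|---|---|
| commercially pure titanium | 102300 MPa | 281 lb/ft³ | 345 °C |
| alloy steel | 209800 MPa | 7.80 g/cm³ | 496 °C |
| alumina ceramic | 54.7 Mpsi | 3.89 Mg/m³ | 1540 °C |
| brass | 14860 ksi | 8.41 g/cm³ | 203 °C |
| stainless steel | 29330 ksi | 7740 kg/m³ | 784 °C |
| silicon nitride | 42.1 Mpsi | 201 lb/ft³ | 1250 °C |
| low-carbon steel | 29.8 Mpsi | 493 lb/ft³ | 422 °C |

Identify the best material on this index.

silicon nitride

Screen on constraints: max service T ≥ 274 °C. Survivors: commercially pure titanium, alloy steel, alumina ceramic, stainless steel, silicon nitride, low-carbon steel.
Normalizing units and computing the index:
  commercially pure titanium: E = 102.3 GPa, ρ = 4501 kg/m³
  alloy steel: E = 209.8 GPa, ρ = 7800 kg/m³
  alumina ceramic: E = 377.1 GPa, ρ = 3890 kg/m³
  stainless steel: E = 202.2 GPa, ρ = 7740 kg/m³
  silicon nitride: E = 290.3 GPa, ρ = 3220 kg/m³
  low-carbon steel: E = 205.5 GPa, ρ = 7897 kg/m³
  silicon nitride: M = 2.06×10⁻³
  alumina ceramic: M = 1.86×10⁻³
  commercially pure titanium: M = 1.04×10⁻³
  alloy steel: M = 0.762×10⁻³
  stainless steel: M = 0.758×10⁻³
  low-carbon steel: M = 0.747×10⁻³
Silicon nitride ranks first.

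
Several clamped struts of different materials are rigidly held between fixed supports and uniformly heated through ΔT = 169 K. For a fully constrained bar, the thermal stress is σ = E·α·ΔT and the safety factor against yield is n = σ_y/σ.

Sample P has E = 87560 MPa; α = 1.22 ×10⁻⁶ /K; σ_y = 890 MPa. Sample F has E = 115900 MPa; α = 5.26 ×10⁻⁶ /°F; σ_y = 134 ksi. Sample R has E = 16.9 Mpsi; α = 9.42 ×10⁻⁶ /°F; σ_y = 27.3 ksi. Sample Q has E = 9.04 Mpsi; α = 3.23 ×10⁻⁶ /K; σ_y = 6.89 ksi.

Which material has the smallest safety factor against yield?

Per material, after unit conversion:
  sample P: E = 87.56, α = 1.22, σ_y = 890.0 → σ = 18.1 MPa, n = 49.3
  sample F: E = 115.9, α = 9.47, σ_y = 923.9 → σ = 185 MPa, n = 4.98
  sample R: E = 116.5, α = 17.0, σ_y = 188.2 → σ = 334 MPa, n = 0.564
  sample Q: E = 62.33, α = 3.23, σ_y = 47.50 → σ = 34.0 MPa, n = 1.40
The minimum is sample R at n = 0.564.

sample R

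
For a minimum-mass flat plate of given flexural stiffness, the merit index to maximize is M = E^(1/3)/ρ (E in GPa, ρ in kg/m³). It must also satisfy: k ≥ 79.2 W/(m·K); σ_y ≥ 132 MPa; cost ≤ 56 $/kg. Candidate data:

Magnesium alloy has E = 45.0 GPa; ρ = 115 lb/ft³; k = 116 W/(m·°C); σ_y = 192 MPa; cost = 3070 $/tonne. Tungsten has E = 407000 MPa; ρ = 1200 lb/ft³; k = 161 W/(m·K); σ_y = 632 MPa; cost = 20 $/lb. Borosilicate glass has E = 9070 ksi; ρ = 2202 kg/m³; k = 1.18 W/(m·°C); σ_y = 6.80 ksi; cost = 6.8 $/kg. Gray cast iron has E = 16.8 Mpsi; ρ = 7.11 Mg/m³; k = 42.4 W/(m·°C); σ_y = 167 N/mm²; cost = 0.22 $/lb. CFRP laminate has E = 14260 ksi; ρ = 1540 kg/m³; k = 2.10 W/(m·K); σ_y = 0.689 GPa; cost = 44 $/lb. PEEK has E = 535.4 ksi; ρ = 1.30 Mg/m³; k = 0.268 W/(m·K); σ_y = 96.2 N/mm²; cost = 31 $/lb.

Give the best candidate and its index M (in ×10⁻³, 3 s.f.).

magnesium alloy, M = 1.93×10⁻³

Screen on constraints: k ≥ 79.2 W/(m·K); σ_y ≥ 132 MPa; cost ≤ 56 $/kg. Survivors: magnesium alloy, tungsten.
Putting every candidate on a common basis:
  magnesium alloy: E = 45.00 GPa, ρ = 1842 kg/m³
  tungsten: E = 407.0 GPa, ρ = 19220 kg/m³
  magnesium alloy: M = 1.93×10⁻³
  tungsten: M = 0.386×10⁻³
Highest index: magnesium alloy.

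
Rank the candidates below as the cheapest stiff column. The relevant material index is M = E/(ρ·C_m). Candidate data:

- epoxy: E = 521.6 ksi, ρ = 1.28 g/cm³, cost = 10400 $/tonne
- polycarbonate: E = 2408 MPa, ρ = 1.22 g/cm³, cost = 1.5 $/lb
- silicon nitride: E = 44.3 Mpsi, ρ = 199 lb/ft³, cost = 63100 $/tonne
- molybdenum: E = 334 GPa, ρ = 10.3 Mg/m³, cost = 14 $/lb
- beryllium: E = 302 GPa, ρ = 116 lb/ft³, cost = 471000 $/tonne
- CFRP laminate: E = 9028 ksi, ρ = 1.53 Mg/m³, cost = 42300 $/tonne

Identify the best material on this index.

silicon nitride

Normalizing units and computing the index:
  epoxy: E = 3.596 GPa, ρ = 1280 kg/m³, cost = 10.40 $/kg
  polycarbonate: E = 2.408 GPa, ρ = 1220 kg/m³, cost = 3.307 $/kg
  silicon nitride: E = 305.4 GPa, ρ = 3188 kg/m³, cost = 63.10 $/kg
  molybdenum: E = 334.0 GPa, ρ = 10300 kg/m³, cost = 30.86 $/kg
  beryllium: E = 302.0 GPa, ρ = 1858 kg/m³, cost = 471.0 $/kg
  CFRP laminate: E = 62.25 GPa, ρ = 1530 kg/m³, cost = 42.30 $/kg
  silicon nitride: M = 1.52 MN·m per $
  molybdenum: M = 1.05 MN·m per $
  CFRP laminate: M = 0.962 MN·m per $
  polycarbonate: M = 0.597 MN·m per $
  beryllium: M = 0.345 MN·m per $
  epoxy: M = 0.270 MN·m per $
Silicon nitride ranks first.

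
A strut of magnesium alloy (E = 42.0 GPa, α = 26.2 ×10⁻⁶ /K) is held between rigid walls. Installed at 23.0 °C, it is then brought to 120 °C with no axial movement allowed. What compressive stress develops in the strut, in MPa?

ΔT = 97.00 K. Constrained thermal stress σ = E·α·ΔT = 42.00×10³ MPa × 26.2×10⁻⁶ × 97.00 = 107 MPa (compressive).

107 MPa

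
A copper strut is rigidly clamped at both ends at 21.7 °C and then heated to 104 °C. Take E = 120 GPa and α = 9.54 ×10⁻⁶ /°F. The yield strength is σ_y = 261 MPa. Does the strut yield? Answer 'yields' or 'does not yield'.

α = 9.54×10⁻⁶/°F × 9/5 = 17.2×10⁻⁶/K.
ΔT = 82.30 K. Constrained thermal stress σ = E·α·ΔT = 120.0×10³ MPa × 17.2×10⁻⁶ × 82.30 = 170 MPa (compressive).
Compare to σ_y = 261 MPa: σ < σ_y, so it does not yield.

does not yield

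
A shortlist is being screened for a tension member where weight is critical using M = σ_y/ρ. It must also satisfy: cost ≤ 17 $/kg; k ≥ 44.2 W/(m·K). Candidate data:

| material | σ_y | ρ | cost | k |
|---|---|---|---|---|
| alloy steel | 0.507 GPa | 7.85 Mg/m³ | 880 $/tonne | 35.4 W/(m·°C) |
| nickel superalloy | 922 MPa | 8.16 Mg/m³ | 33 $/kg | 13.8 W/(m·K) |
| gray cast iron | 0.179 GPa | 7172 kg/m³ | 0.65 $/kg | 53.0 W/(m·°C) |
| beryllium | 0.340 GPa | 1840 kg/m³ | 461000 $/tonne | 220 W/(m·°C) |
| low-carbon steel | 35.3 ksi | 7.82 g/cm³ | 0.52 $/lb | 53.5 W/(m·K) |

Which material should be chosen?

low-carbon steel

Screen on constraints: cost ≤ 17 $/kg; k ≥ 44.2 W/(m·K). Survivors: gray cast iron, low-carbon steel.
Convert each candidate to consistent units, then evaluate M:
  gray cast iron: σ_y = 179.0 MPa, ρ = 7172 kg/m³
  low-carbon steel: σ_y = 243.4 MPa, ρ = 7820 kg/m³
  low-carbon steel: M = 31.1 kN·m/kg
  gray cast iron: M = 25.0 kN·m/kg
Highest index: low-carbon steel.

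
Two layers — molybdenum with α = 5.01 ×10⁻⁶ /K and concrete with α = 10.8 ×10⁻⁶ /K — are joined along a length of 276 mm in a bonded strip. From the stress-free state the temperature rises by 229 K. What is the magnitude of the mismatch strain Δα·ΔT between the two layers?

1.33×10⁻³

Δα = |5.01 − 10.8|×10⁻⁶/K = 5.79×10⁻⁶/K.
Mismatch strain = Δα·ΔT = 5.79×10⁻⁶ × 229.0 = 1.33×10⁻³.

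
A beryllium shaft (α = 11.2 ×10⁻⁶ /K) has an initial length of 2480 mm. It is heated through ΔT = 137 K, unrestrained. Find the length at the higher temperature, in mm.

ΔL = α·L₀·ΔT = 11.2×10⁻⁶ × 2480 mm × 137.0 K = 3.81 mm.
L = L₀ + ΔL = 2480 + 3.81 = 2483.8 mm.

2483.8 mm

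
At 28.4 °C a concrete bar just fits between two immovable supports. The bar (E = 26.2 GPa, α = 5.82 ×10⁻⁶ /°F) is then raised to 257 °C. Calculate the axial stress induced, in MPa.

62.7 MPa

α = 5.82×10⁻⁶/°F × 9/5 = 10.5×10⁻⁶/K.
ΔT = 228.6 K. Constrained thermal stress σ = E·α·ΔT = 26.20×10³ MPa × 10.5×10⁻⁶ × 228.6 = 62.7 MPa (compressive).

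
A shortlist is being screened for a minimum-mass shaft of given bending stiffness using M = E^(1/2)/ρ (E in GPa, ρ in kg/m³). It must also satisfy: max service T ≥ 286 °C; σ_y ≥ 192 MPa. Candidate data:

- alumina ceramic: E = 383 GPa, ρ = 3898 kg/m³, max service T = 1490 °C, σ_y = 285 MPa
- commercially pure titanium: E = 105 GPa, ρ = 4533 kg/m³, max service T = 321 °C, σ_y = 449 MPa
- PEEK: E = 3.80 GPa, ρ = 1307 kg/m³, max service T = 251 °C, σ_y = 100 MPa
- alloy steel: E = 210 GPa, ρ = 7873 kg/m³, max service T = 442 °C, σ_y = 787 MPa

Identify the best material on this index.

alumina ceramic

Screen on constraints: max service T ≥ 286 °C; σ_y ≥ 192 MPa. Survivors: alumina ceramic, commercially pure titanium, alloy steel.
Evaluate M for each candidate:
  alumina ceramic: M = 5.02×10⁻³
  commercially pure titanium: M = 2.26×10⁻³
  alloy steel: M = 1.84×10⁻³
Alumina ceramic has the largest M.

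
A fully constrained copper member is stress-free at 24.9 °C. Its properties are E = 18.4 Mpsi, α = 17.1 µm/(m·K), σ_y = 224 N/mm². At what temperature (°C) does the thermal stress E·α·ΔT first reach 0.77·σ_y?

104 °C

E = 18.4 Mpsi = 126.9 GPa.
σ_y = 224 N/mm² = 224.0 MPa.
E·α·ΔT = 172.5 MPa ⇒ ΔT = 172.5 / (126.9×10³ × 17.1×10⁻⁶) = 79.51 K.
T = 24.9 + 79.51 = 104.4 °C.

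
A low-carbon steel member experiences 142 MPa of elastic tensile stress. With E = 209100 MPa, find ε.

E = 209100 MPa = 209.1 GPa = 209100 MPa.
ε = σ/E = 142 / 209100 = 6.79×10⁻⁴.

6.79×10⁻⁴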